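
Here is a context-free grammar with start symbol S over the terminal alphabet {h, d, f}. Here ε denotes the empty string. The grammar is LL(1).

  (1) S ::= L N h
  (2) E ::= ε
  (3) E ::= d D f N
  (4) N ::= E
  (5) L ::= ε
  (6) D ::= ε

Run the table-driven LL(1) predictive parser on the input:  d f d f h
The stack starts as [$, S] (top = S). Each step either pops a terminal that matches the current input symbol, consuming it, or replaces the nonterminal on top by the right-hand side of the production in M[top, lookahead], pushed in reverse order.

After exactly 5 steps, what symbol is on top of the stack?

step 1: stack=$ S  input=d f d f h $  — expand S ::= L N h
step 2: stack=$ h N L  input=d f d f h $  — expand L ::= ε
step 3: stack=$ h N  input=d f d f h $  — expand N ::= E
step 4: stack=$ h E  input=d f d f h $  — expand E ::= d D f N
step 5: stack=$ h N f D d  input=d f d f h $  — match d
Stack after step 5: $ h N f D (top = D).

D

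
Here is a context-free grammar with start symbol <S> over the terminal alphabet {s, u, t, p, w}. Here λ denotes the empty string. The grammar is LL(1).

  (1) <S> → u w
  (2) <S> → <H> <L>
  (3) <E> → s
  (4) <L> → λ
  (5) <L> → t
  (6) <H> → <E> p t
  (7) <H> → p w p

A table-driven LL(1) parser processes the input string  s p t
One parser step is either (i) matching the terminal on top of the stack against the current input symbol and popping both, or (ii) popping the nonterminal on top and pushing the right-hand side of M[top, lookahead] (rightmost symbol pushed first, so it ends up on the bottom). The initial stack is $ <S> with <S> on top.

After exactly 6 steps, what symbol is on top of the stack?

     Stack          Input    Action
  1  $ <S>          s p t $  expand <S> → <H> <L>
  2  $ <L> <H>      s p t $  expand <H> → <E> p t
  3  $ <L> t p <E>  s p t $  expand <E> → s
  4  $ <L> t p s    s p t $  match s
  5  $ <L> t p      p t $    match p
  6  $ <L> t        t $      match t
Stack after step 6: $ <L> (top = <L>).

<L>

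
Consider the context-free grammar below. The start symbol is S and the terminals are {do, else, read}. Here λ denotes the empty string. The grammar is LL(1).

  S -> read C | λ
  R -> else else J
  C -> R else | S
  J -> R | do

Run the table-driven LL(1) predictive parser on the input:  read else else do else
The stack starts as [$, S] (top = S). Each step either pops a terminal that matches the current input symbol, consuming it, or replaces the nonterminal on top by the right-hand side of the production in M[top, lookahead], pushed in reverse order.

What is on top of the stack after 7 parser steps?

do

     Stack               Input                     Action
  1  $ S                 read else else do else $  expand S -> read C
  2  $ C read            read else else do else $  match read
  3  $ C                 else else do else $       expand C -> R else
  4  $ else R            else else do else $       expand R -> else else J
  5  $ else J else else  else else do else $       match else
  6  $ else J else       else do else $            match else
  7  $ else J            do else $                 expand J -> do
Stack after step 7: $ else do (top = do).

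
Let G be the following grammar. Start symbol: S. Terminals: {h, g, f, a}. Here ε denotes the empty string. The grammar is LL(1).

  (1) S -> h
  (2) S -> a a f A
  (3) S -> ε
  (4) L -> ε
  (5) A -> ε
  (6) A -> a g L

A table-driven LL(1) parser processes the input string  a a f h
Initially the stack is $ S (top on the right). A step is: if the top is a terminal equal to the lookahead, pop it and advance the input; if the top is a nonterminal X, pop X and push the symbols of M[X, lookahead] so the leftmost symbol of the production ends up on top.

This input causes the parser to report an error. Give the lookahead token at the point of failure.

h

step 1: stack=$ S  input=a a f h $  — expand S -> a a f A
step 2: stack=$ A f a a  input=a a f h $  — match a
step 3: stack=$ A f a  input=a f h $  — match a
step 4: stack=$ A f  input=f h $  — match f
step 5: stack=$ A  input=h $  — error: M[A, h] is empty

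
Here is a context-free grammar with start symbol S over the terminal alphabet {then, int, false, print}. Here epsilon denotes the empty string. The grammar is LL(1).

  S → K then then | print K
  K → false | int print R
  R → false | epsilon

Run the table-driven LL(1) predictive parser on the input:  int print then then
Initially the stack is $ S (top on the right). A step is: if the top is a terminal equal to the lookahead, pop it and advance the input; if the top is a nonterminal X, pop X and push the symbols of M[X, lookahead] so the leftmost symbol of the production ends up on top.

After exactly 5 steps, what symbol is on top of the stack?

     Stack                    Input                  Action
  1  $ S                      int print then then $  expand S → K then then
  2  $ then then K            int print then then $  expand K → int print R
  3  $ then then R print int  int print then then $  match int
  4  $ then then R print      print then then $      match print
  5  $ then then R            then then $            expand R → epsilon
Stack after step 5: $ then then (top = then).

then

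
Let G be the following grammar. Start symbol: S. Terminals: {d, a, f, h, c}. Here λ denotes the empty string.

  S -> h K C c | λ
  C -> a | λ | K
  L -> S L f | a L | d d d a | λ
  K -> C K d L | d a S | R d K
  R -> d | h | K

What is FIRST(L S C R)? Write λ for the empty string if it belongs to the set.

{a, d, f, h}

FIRST(S): from S->h K C c we get {h}; from S->λ we get {λ}. So FIRST(S) = {λ, h}.
FIRST(L): from L->S L f we get {a, d, f, h}; from L->a L we get {a}; from L->d d d a we get {d}; from L->λ we get {λ}. So FIRST(L) = {λ, a, d, f, h}.
FIRST(C): from C->a we get {a}; from C->λ we get {λ}; from C->K we get {a, d, h}. So FIRST(C) = {λ, a, d, h}.
FIRST(K): from K->C K d L we get {a, d, h}; from K->d a S we get {d}; from K->R d K we get {a, d, h}. So FIRST(K) = {a, d, h}.
FIRST(R): from R->d we get {d}; from R->h we get {h}; from R->K we get {a, d, h}. So FIRST(R) = {a, d, h}.
FIRST(L S C R): take FIRST of each symbol in turn, carrying on past any symbol whose FIRST contains λ; result {a, d, f, h}.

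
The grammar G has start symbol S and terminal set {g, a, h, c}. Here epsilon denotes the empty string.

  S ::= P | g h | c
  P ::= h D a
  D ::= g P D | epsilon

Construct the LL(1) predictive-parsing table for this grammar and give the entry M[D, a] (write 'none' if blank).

FIRST(P): from P::=h D a we get {h}. So FIRST(P) = {h}.
FIRST(D): from D::=g P D we get {g}; from D::=epsilon we get {epsilon}. So FIRST(D) = {epsilon, g}.
FIRST(S): from S::=P we get {h}; from S::=g h we get {g}; from S::=c we get {c}. So FIRST(S) = {c, g, h}.
FOLLOW(S) includes $ since S is the start symbol.
FOLLOW(D): in P::=h D a, D is followed by a with FIRST {a}; in D::=g P D, the suffix after D is empty (adds nothing new). Thus FOLLOW(D) = {a}.
For D ::= g P D: FIRST(g P D) = {g}, so it goes in M[D, t] for t ∈ {g}.
For D ::= epsilon: FIRST(epsilon) = {epsilon}, so it goes in M[D, t] for t ∈ {}; since epsilon ∈ FIRST, also for every t ∈ FOLLOW(D) = {a}.

D ::= epsilon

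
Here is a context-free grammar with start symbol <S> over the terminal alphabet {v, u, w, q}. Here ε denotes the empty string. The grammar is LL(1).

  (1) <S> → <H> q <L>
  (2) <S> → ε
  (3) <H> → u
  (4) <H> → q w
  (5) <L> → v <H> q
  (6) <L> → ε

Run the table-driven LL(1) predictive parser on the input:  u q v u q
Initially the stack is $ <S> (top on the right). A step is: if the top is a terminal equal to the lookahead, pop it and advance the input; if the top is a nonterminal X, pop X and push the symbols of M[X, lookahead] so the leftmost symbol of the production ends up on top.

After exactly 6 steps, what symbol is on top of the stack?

<H>

step 1: stack=$ <S>  input=u q v u q $  — expand <S> → <H> q <L>
step 2: stack=$ <L> q <H>  input=u q v u q $  — expand <H> → u
step 3: stack=$ <L> q u  input=u q v u q $  — match u
step 4: stack=$ <L> q  input=q v u q $  — match q
step 5: stack=$ <L>  input=v u q $  — expand <L> → v <H> q
step 6: stack=$ q <H> v  input=v u q $  — match v
Stack after step 6: $ q <H> (top = <H>).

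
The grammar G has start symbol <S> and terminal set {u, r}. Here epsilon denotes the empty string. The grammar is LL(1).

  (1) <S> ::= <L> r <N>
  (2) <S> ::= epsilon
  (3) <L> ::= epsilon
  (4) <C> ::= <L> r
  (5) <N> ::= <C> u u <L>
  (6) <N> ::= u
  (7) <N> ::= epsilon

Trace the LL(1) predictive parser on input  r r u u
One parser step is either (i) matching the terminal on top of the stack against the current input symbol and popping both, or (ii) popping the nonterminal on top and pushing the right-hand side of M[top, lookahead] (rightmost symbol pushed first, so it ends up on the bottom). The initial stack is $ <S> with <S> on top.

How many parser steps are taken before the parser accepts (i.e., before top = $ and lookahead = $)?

10

step 1: stack=$ <S>  input=r r u u $  — expand <S> ::= <L> r <N>
step 2: stack=$ <N> r <L>  input=r r u u $  — expand <L> ::= epsilon
step 3: stack=$ <N> r  input=r r u u $  — match r
step 4: stack=$ <N>  input=r u u $  — expand <N> ::= <C> u u <L>
step 5: stack=$ <L> u u <C>  input=r u u $  — expand <C> ::= <L> r
step 6: stack=$ <L> u u r <L>  input=r u u $  — expand <L> ::= epsilon
step 7: stack=$ <L> u u r  input=r u u $  — match r
step 8: stack=$ <L> u u  input=u u $  — match u
step 9: stack=$ <L> u  input=u $  — match u
step 10: stack=$ <L>  input=$  — expand <L> ::= epsilon
Accept reached after 10 steps.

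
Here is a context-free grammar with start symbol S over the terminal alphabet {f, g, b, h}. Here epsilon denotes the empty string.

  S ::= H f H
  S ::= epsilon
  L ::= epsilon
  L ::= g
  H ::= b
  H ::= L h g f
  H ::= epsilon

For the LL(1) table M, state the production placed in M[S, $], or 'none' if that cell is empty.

FIRST(L): from L::=epsilon we get {epsilon}; from L::=g we get {g}. So FIRST(L) = {epsilon, g}.
FIRST(H): from H::=b we get {b}; from H::=L h g f we get {g, h}; from H::=epsilon we get {epsilon}. So FIRST(H) = {epsilon, b, g, h}.
FIRST(S): from S::=H f H we get {b, f, g, h}; from S::=epsilon we get {epsilon}. So FIRST(S) = {epsilon, b, f, g, h}.
FOLLOW(S) includes $ since S is the start symbol.
FOLLOW(S): S appears on no right-hand side. Thus FOLLOW(S) = {$}.
For S ::= H f H: FIRST(H f H) = {b, f, g, h}, so it goes in M[S, t] for t ∈ {b, f, g, h}.
For S ::= epsilon: FIRST(epsilon) = {epsilon}, so it goes in M[S, t] for t ∈ {}; since epsilon ∈ FIRST, also for every t ∈ FOLLOW(S) = {$}.

S ::= epsilon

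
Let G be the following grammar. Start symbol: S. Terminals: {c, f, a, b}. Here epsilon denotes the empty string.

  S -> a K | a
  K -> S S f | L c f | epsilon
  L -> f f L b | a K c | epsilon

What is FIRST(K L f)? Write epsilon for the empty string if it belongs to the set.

FIRST(S): from S->a K we get {a}; from S->a we get {a}. So FIRST(S) = {a}.
FIRST(L): from L->f f L b we get {f}; from L->a K c we get {a}; from L->epsilon we get {epsilon}. So FIRST(L) = {epsilon, a, f}.
FIRST(K): from K->S S f we get {a}; from K->L c f we get {a, c, f}; from K->epsilon we get {epsilon}. So FIRST(K) = {epsilon, a, c, f}.
FIRST(K L f): take FIRST of each symbol in turn, carrying on past any symbol whose FIRST contains epsilon; result {a, c, f}.

{a, c, f}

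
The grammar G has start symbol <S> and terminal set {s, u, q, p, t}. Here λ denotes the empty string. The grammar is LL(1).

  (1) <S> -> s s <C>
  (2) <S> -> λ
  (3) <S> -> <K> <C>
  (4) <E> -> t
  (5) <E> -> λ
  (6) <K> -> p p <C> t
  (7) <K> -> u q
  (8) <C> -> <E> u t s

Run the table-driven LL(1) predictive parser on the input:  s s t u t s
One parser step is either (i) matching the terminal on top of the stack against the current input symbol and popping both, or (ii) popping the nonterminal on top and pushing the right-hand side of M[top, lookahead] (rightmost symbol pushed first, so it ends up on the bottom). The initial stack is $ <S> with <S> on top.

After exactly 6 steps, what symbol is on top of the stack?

     Stack        Input          Action
  1  $ <S>        s s t u t s $  expand <S> -> s s <C>
  2  $ <C> s s    s s t u t s $  match s
  3  $ <C> s      s t u t s $    match s
  4  $ <C>        t u t s $      expand <C> -> <E> u t s
  5  $ s t u <E>  t u t s $      expand <E> -> t
  6  $ s t u t    t u t s $      match t
Stack after step 6: $ s t u (top = u).

u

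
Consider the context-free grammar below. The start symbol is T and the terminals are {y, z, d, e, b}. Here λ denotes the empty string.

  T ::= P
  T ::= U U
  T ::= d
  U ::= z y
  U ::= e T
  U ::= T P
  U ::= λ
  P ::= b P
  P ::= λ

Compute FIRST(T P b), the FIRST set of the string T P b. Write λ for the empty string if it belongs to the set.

FIRST(P) = {λ, b}
FIRST(T) = {λ, b, d, e, z}  (via P, U U)
FIRST(U) = {λ, b, d, e, z}  (via T P)
FIRST(T P b): take FIRST of each symbol in turn, carrying on past any symbol whose FIRST contains λ; result {b, d, e, z}.

{b, d, e, z}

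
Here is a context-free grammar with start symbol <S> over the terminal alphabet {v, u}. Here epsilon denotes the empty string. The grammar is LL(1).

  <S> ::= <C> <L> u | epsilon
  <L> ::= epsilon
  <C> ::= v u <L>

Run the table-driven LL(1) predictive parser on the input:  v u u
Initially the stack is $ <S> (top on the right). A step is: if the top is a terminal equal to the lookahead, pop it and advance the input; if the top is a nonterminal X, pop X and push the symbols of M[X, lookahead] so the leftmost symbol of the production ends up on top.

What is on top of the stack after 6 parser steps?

u

step 1: stack=$ <S>  input=v u u $  — expand <S> ::= <C> <L> u
step 2: stack=$ u <L> <C>  input=v u u $  — expand <C> ::= v u <L>
step 3: stack=$ u <L> <L> u v  input=v u u $  — match v
step 4: stack=$ u <L> <L> u  input=u u $  — match u
step 5: stack=$ u <L> <L>  input=u $  — expand <L> ::= epsilon
step 6: stack=$ u <L>  input=u $  — expand <L> ::= epsilon
Stack after step 6: $ u (top = u).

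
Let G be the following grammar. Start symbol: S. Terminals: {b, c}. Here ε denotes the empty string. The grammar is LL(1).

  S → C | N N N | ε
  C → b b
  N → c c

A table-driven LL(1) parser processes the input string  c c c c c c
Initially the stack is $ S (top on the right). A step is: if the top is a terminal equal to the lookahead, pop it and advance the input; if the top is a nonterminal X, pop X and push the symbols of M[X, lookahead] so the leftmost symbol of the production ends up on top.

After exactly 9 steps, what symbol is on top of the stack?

c

step 1: stack=$ S  input=c c c c c c $  — expand S → N N N
step 2: stack=$ N N N  input=c c c c c c $  — expand N → c c
step 3: stack=$ N N c c  input=c c c c c c $  — match c
step 4: stack=$ N N c  input=c c c c c $  — match c
step 5: stack=$ N N  input=c c c c $  — expand N → c c
step 6: stack=$ N c c  input=c c c c $  — match c
step 7: stack=$ N c  input=c c c $  — match c
step 8: stack=$ N  input=c c $  — expand N → c c
step 9: stack=$ c c  input=c c $  — match c
Stack after step 9: $ c (top = c).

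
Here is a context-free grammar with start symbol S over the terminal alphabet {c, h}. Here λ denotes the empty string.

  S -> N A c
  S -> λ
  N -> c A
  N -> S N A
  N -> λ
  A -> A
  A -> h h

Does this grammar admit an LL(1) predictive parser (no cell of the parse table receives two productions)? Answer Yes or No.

No

FIRST(S) = {λ, c, h}
FIRST(N) = {λ, c, h}
FIRST(A) = {h}
FOLLOW(S) = {$, c, h}
FOLLOW(N) = {h}
FOLLOW(A) = {c, h}
Cell M[A, h] receives both A -> A and A -> h h — the grammar is not LL(1).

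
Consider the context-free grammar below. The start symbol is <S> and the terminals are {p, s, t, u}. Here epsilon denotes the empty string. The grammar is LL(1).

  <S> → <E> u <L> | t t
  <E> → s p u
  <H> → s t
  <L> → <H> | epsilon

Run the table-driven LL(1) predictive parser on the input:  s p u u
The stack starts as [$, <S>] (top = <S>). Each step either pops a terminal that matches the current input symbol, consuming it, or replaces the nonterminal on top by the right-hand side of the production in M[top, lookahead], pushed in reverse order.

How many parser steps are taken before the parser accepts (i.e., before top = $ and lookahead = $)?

step 1: stack=$ <S>  input=s p u u $  — expand <S> → <E> u <L>
step 2: stack=$ <L> u <E>  input=s p u u $  — expand <E> → s p u
step 3: stack=$ <L> u u p s  input=s p u u $  — match s
step 4: stack=$ <L> u u p  input=p u u $  — match p
step 5: stack=$ <L> u u  input=u u $  — match u
step 6: stack=$ <L> u  input=u $  — match u
step 7: stack=$ <L>  input=$  — expand <L> → epsilon
Accept reached after 7 steps.

7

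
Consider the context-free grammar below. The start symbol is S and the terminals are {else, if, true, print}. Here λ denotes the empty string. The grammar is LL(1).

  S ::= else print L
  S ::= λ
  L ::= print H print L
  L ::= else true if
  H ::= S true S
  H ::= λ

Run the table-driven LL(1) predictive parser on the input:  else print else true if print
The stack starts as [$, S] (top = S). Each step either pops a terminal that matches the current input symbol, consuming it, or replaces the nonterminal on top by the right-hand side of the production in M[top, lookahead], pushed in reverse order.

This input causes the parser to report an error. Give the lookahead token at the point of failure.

print

step 1: stack=$ S  input=else print else true if print $  — expand S ::= else print L
step 2: stack=$ L print else  input=else print else true if print $  — match else
step 3: stack=$ L print  input=print else true if print $  — match print
step 4: stack=$ L  input=else true if print $  — expand L ::= else true if
step 5: stack=$ if true else  input=else true if print $  — match else
step 6: stack=$ if true  input=true if print $  — match true
step 7: stack=$ if  input=if print $  — match if
step 8: stack=$  input=print $  — error: stack empty but input remains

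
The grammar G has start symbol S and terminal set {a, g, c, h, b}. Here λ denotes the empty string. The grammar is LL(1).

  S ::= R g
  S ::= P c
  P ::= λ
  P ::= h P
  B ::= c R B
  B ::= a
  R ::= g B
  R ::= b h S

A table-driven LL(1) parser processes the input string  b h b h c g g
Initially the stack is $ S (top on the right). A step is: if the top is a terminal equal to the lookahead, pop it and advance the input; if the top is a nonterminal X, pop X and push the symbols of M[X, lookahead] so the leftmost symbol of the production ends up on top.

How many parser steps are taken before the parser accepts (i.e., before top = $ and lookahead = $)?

13

      Stack        Input            Action
   1  $ S          b h b h c g g $  expand S ::= R g
   2  $ g R        b h b h c g g $  expand R ::= b h S
   3  $ g S h b    b h b h c g g $  match b
   4  $ g S h      h b h c g g $    match h
   5  $ g S        b h c g g $      expand S ::= R g
   6  $ g g R      b h c g g $      expand R ::= b h S
   7  $ g g S h b  b h c g g $      match b
   8  $ g g S h    h c g g $        match h
   9  $ g g S      c g g $          expand S ::= P c
  10  $ g g c P    c g g $          expand P ::= λ
  11  $ g g c      c g g $          match c
  12  $ g g        g g $            match g
  13  $ g          g $              match g
Accept reached after 13 steps.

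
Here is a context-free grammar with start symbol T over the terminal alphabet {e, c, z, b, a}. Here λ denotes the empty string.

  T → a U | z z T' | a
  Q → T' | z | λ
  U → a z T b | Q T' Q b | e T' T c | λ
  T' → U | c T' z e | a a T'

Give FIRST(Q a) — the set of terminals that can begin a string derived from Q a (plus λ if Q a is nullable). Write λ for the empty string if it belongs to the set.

FIRST(T) = {a, z}
FIRST(Q) = {λ, a, b, c, e, z}  (via T')
FIRST(U) = {λ, a, b, c, e, z}  (via Q T' Q b)
FIRST(T') = {λ, a, b, c, e, z}  (via U)
FIRST(Q a): take FIRST of each symbol in turn, carrying on past any symbol whose FIRST contains λ; result {a, b, c, e, z}.

{a, b, c, e, z}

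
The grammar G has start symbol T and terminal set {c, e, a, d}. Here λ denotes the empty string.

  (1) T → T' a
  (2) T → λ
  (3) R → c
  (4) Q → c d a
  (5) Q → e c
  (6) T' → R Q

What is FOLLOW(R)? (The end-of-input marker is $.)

{c, e}

FIRST(R): from R→c we get {c}. So FIRST(R) = {c}.
FIRST(Q): from Q→c d a we get {c}; from Q→e c we get {e}. So FIRST(Q) = {c, e}.
FIRST(T'): from T'→R Q we get {c}. So FIRST(T') = {c}.
FIRST(T): from T→T' a we get {c}; from T→λ we get {λ}. So FIRST(T) = {λ, c}.
FOLLOW(T) includes $ since T is the start symbol.
FOLLOW(T): T appears on no right-hand side. Thus FOLLOW(T) = {$}.
FOLLOW(R): in T'→R Q, R is followed by Q with FIRST {c, e}. Thus FOLLOW(R) = {c, e}.
FOLLOW(T'): in T→T' a, T' is followed by a with FIRST {a}. Thus FOLLOW(T') = {a}.
FOLLOW(Q): in T'→R Q, the suffix after Q is empty, so FOLLOW(Q) ⊇ FOLLOW(T') = {a}. Thus FOLLOW(Q) = {a}.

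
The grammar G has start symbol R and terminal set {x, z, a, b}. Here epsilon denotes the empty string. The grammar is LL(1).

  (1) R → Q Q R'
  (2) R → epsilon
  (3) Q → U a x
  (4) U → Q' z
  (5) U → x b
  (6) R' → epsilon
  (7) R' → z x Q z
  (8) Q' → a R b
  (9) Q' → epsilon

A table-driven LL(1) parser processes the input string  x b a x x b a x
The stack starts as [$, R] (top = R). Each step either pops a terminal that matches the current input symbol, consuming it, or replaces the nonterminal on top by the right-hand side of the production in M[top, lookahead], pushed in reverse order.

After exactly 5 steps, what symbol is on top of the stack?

a

step 1: stack=$ R  input=x b a x x b a x $  — expand R → Q Q R'
step 2: stack=$ R' Q Q  input=x b a x x b a x $  — expand Q → U a x
step 3: stack=$ R' Q x a U  input=x b a x x b a x $  — expand U → x b
step 4: stack=$ R' Q x a b x  input=x b a x x b a x $  — match x
step 5: stack=$ R' Q x a b  input=b a x x b a x $  — match b
Stack after step 5: $ R' Q x a (top = a).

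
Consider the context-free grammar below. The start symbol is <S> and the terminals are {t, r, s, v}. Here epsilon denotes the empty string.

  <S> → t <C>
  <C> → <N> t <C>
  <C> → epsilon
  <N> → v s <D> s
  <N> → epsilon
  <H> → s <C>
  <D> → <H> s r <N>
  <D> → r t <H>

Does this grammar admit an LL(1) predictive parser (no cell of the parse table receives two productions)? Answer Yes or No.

Yes

FIRST(<S>) = {t}
FIRST(<C>) = {epsilon, t, v}
FIRST(<N>) = {epsilon, v}
FIRST(<H>) = {s}
FIRST(<D>) = {r, s}
FOLLOW(<S>) = {$}
FOLLOW(<C>) = {$, s}
FOLLOW(<N>) = {s, t}
FOLLOW(<H>) = {s}
FOLLOW(<D>) = {s}
Each cell of M receives at most one production.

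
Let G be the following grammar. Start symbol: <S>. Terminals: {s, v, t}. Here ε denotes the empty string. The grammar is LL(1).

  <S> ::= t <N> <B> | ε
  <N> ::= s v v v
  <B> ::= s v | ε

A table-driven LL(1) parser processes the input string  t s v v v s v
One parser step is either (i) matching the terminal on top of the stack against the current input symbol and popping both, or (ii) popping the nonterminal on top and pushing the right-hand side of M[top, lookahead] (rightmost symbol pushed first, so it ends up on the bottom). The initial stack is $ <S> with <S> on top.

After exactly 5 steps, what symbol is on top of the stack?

     Stack          Input            Action
  1  $ <S>          t s v v v s v $  expand <S> ::= t <N> <B>
  2  $ <B> <N> t    t s v v v s v $  match t
  3  $ <B> <N>      s v v v s v $    expand <N> ::= s v v v
  4  $ <B> v v v s  s v v v s v $    match s
  5  $ <B> v v v    v v v s v $      match v
Stack after step 5: $ <B> v v (top = v).

v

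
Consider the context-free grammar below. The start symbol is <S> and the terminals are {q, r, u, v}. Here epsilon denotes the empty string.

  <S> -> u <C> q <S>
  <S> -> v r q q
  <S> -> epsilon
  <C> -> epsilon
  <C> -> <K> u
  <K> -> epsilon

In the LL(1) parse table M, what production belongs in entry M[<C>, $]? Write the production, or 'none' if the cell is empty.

none

FIRST(<S>) = {epsilon, u, v}
FIRST(<K>) = {epsilon}
FIRST(<C>) = {epsilon, u}  (via <K> u)
FOLLOW(<S>) includes $ since <S> is the start symbol.
FOLLOW(<C>): in <S>->u <C> q <S>, <C> is followed by q <S> with FIRST {q}. Thus FOLLOW(<C>) = {q}.
For <C> -> epsilon: FIRST(epsilon) = {epsilon}, so it goes in M[<C>, t] for t ∈ {}; since epsilon ∈ FIRST, also for every t ∈ FOLLOW(<C>) = {q}.
For <C> -> <K> u: FIRST(<K> u) = {u}, so it goes in M[<C>, t] for t ∈ {u}.
None of these place a production in M[<C>, $].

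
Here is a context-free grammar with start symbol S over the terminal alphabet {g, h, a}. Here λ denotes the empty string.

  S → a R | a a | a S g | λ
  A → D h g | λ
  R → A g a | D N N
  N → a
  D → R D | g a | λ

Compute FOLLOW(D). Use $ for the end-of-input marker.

{a, h}

FIRST(S): from S→a R we get {a}; from S→a a we get {a}; from S→a S g we get {a}; from S→λ we get {λ}. So FIRST(S) = {λ, a}.
FIRST(N): from N→a we get {a}. So FIRST(N) = {a}.
FIRST(A): from A→D h g we get {a, g, h}; from A→λ we get {λ}. So FIRST(A) = {λ, a, g, h}.
FIRST(R): from R→A g a we get {a, g, h}; from R→D N N we get {a, g, h}. So FIRST(R) = {a, g, h}.
FIRST(D): from D→R D we get {a, g, h}; from D→g a we get {g}; from D→λ we get {λ}. So FIRST(D) = {λ, a, g, h}.
FOLLOW(S) includes $ since S is the start symbol.
FOLLOW(S): in S→a S g, S is followed by g with FIRST {g}. Thus FOLLOW(S) = {$, g}.
FOLLOW(A): in R→A g a, A is followed by g a with FIRST {g}. Thus FOLLOW(A) = {g}.
FOLLOW(D): in A→D h g, D is followed by h g with FIRST {h}; in R→D N N, D is followed by N N with FIRST {a}; in D→R D, the suffix after D is empty (adds nothing new). Thus FOLLOW(D) = {a, h}.
FOLLOW(R): in S→a R, the suffix after R is empty, so FOLLOW(R) ⊇ FOLLOW(S) = {$, g}; in D→R D, R is followed by D with FIRST {λ, a, g, h}; in D→R D, the suffix after R is nullable, so FOLLOW(R) ⊇ FOLLOW(D) = {a, h}. Thus FOLLOW(R) = {$, a, g, h}.
FOLLOW(N): in R→D N N (occurrence 1), N is followed by N with FIRST {a}; in R→D N N (occurrence 2), the suffix after N is empty, so FOLLOW(N) ⊇ FOLLOW(R) = {$, a, g, h}. Thus FOLLOW(N) = {$, a, g, h}.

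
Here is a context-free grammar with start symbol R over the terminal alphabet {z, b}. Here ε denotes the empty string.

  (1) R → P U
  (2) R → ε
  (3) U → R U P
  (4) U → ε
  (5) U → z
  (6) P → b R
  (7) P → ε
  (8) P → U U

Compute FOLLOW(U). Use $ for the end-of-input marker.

{$, b, z}

FIRST(R): from R→P U we get {ε, b, z}; from R→ε we get {ε}. So FIRST(R) = {ε, b, z}.
FIRST(U): from U→R U P we get {ε, b, z}; from U→ε we get {ε}; from U→z we get {z}. So FIRST(U) = {ε, b, z}.
FIRST(P): from P→b R we get {b}; from P→ε we get {ε}; from P→U U we get {ε, b, z}. So FIRST(P) = {ε, b, z}.
FOLLOW(R) includes $ since R is the start symbol.
FOLLOW(R): in U→R U P, R is followed by U P with FIRST {ε, b, z}; in U→R U P, the suffix after R is nullable, so FOLLOW(R) ⊇ FOLLOW(U) = {$, b, z}; in P→b R, the suffix after R is empty, so FOLLOW(R) ⊇ FOLLOW(P) = {$, b, z}. Thus FOLLOW(R) = {$, b, z}.
FOLLOW(U): in R→P U, the suffix after U is empty, so FOLLOW(U) ⊇ FOLLOW(R) = {$, b, z}; in U→R U P, U is followed by P with FIRST {ε, b, z}; in U→R U P, the suffix after U is nullable (adds nothing new); in P→U U (occurrence 1), U is followed by U with FIRST {ε, b, z}; in P→U U (occurrence 1), the suffix after U is nullable, so FOLLOW(U) ⊇ FOLLOW(P) = {$, b, z}; in P→U U (occurrence 2), the suffix after U is empty, so FOLLOW(U) ⊇ FOLLOW(P) = {$, b, z}. Thus FOLLOW(U) = {$, b, z}.
FOLLOW(P): in R→P U, P is followed by U with FIRST {ε, b, z}; in R→P U, the suffix after P is nullable, so FOLLOW(P) ⊇ FOLLOW(R) = {$, b, z}; in U→R U P, the suffix after P is empty, so FOLLOW(P) ⊇ FOLLOW(U) = {$, b, z}. Thus FOLLOW(P) = {$, b, z}.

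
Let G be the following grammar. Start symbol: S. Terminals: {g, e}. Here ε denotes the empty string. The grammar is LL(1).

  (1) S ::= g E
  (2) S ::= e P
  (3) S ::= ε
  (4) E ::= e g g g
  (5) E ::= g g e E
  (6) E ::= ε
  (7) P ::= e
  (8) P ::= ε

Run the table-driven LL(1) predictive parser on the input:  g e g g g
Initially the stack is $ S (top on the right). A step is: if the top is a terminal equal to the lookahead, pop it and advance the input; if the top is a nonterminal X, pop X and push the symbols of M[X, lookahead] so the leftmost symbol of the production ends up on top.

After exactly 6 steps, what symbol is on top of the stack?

g

step 1: stack=$ S  input=g e g g g $  — expand S ::= g E
step 2: stack=$ E g  input=g e g g g $  — match g
step 3: stack=$ E  input=e g g g $  — expand E ::= e g g g
step 4: stack=$ g g g e  input=e g g g $  — match e
step 5: stack=$ g g g  input=g g g $  — match g
step 6: stack=$ g g  input=g g $  — match g
Stack after step 6: $ g (top = g).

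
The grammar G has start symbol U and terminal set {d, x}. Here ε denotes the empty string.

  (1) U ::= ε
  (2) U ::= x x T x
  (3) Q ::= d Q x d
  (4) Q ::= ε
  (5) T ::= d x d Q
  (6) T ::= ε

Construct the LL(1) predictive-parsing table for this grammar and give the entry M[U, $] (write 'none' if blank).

U ::= ε

FIRST(U) = {ε, x}
FIRST(Q) = {ε, d}
FIRST(T) = {ε, d}
FOLLOW(U) includes $ since U is the start symbol.
FOLLOW(U): U appears on no right-hand side. Thus FOLLOW(U) = {$}.
For U ::= ε: FIRST(ε) = {ε}, so it goes in M[U, t] for t ∈ {}; since ε ∈ FIRST, also for every t ∈ FOLLOW(U) = {$}.
For U ::= x x T x: FIRST(x x T x) = {x}, so it goes in M[U, t] for t ∈ {x}.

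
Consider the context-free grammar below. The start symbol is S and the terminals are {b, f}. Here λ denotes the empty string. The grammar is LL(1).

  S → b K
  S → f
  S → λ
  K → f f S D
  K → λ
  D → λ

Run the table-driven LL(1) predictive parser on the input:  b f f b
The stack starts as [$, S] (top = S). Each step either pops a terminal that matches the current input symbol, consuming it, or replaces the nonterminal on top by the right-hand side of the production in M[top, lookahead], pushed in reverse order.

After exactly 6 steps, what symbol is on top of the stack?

b

step 1: stack=$ S  input=b f f b $  — expand S → b K
step 2: stack=$ K b  input=b f f b $  — match b
step 3: stack=$ K  input=f f b $  — expand K → f f S D
step 4: stack=$ D S f f  input=f f b $  — match f
step 5: stack=$ D S f  input=f b $  — match f
step 6: stack=$ D S  input=b $  — expand S → b K
Stack after step 6: $ D K b (top = b).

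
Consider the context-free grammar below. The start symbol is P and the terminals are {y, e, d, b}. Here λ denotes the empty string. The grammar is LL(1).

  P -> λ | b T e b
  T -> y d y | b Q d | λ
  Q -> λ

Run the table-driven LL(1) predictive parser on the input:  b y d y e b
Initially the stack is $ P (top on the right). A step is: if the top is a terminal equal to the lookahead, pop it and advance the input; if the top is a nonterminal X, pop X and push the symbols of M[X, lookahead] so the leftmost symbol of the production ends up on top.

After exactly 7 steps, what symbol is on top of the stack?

step 1: stack=$ P  input=b y d y e b $  — expand P -> b T e b
step 2: stack=$ b e T b  input=b y d y e b $  — match b
step 3: stack=$ b e T  input=y d y e b $  — expand T -> y d y
step 4: stack=$ b e y d y  input=y d y e b $  — match y
step 5: stack=$ b e y d  input=d y e b $  — match d
step 6: stack=$ b e y  input=y e b $  — match y
step 7: stack=$ b e  input=e b $  — match e
Stack after step 7: $ b (top = b).

b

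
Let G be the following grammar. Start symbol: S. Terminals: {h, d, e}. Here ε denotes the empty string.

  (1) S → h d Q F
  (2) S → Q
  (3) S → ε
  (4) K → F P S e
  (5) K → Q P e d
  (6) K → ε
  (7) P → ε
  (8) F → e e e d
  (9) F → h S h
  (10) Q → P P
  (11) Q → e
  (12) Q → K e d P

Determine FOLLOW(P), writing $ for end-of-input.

FIRST(P) = {ε}
FIRST(F) = {e, h}
FIRST(S) = {ε, e, h}  (via Q)
FIRST(K) = {ε, e, h}  (via F P S e, Q P e d)
FIRST(Q) = {ε, e, h}  (via P P, K e d P)
FOLLOW(S) includes $ since S is the start symbol.
FOLLOW(S): in K→F P S e, S is followed by e with FIRST {e}; in F→h S h, S is followed by h with FIRST {h}. Thus FOLLOW(S) = {$, e, h}.
FOLLOW(K): in Q→K e d P, K is followed by e d P with FIRST {e}. Thus FOLLOW(K) = {e}.
FOLLOW(F): in S→h d Q F, the suffix after F is empty, so FOLLOW(F) ⊇ FOLLOW(S) = {$, e, h}; in K→F P S e, F is followed by P S e with FIRST {e, h}. Thus FOLLOW(F) = {$, e, h}.
FOLLOW(Q): in S→h d Q F, Q is followed by F with FIRST {e, h}; in S→Q, the suffix after Q is empty, so FOLLOW(Q) ⊇ FOLLOW(S) = {$, e, h}; in K→Q P e d, Q is followed by P e d with FIRST {e}. Thus FOLLOW(Q) = {$, e, h}.
FOLLOW(P): in K→F P S e, P is followed by S e with FIRST {e, h}; in K→Q P e d, P is followed by e d with FIRST {e}; in Q→P P (occurrence 1), P is followed by P with FIRST {ε}; in Q→P P (occurrence 1), the suffix after P is nullable, so FOLLOW(P) ⊇ FOLLOW(Q) = {$, e, h}; in Q→P P (occurrence 2), the suffix after P is empty, so FOLLOW(P) ⊇ FOLLOW(Q) = {$, e, h}; in Q→K e d P, the suffix after P is empty, so FOLLOW(P) ⊇ FOLLOW(Q) = {$, e, h}. Thus FOLLOW(P) = {$, e, h}.

{$, e, h}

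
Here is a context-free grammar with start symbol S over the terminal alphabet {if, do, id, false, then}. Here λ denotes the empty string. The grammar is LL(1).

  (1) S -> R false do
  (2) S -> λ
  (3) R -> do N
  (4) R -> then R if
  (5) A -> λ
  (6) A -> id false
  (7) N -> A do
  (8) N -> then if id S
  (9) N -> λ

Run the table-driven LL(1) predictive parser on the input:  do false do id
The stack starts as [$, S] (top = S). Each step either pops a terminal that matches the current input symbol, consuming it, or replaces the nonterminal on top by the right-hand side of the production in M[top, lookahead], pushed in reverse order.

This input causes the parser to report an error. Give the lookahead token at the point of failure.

step 1: stack=$ S  input=do false do id $  — expand S -> R false do
step 2: stack=$ do false R  input=do false do id $  — expand R -> do N
step 3: stack=$ do false N do  input=do false do id $  — match do
step 4: stack=$ do false N  input=false do id $  — expand N -> λ
step 5: stack=$ do false  input=false do id $  — match false
step 6: stack=$ do  input=do id $  — match do
step 7: stack=$  input=id $  — error: stack empty but input remains

id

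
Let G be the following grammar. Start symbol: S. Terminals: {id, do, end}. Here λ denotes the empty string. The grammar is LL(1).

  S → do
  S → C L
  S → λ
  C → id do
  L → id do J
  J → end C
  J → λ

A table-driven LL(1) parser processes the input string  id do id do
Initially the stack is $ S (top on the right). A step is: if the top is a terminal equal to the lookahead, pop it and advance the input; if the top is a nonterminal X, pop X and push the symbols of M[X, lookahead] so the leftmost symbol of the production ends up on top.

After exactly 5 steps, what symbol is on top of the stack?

step 1: stack=$ S  input=id do id do $  — expand S → C L
step 2: stack=$ L C  input=id do id do $  — expand C → id do
step 3: stack=$ L do id  input=id do id do $  — match id
step 4: stack=$ L do  input=do id do $  — match do
step 5: stack=$ L  input=id do $  — expand L → id do J
Stack after step 5: $ J do id (top = id).

id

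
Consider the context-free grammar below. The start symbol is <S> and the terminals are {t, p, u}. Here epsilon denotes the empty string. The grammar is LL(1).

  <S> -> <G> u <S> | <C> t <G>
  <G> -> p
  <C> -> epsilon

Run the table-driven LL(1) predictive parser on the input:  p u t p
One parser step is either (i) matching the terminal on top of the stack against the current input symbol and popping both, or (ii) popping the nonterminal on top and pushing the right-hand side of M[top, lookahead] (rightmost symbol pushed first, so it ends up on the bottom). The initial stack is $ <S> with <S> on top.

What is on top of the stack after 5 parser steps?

step 1: stack=$ <S>  input=p u t p $  — expand <S> -> <G> u <S>
step 2: stack=$ <S> u <G>  input=p u t p $  — expand <G> -> p
step 3: stack=$ <S> u p  input=p u t p $  — match p
step 4: stack=$ <S> u  input=u t p $  — match u
step 5: stack=$ <S>  input=t p $  — expand <S> -> <C> t <G>
Stack after step 5: $ <G> t <C> (top = <C>).

<C>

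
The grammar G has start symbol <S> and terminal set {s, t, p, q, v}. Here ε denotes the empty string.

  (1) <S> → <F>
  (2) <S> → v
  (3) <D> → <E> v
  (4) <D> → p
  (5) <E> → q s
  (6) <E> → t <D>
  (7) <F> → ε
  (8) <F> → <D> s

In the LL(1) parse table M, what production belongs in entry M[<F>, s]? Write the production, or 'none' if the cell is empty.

none

FIRST(<E>) = {q, t}
FIRST(<D>) = {p, q, t}  (via <E> v)
FIRST(<F>) = {ε, p, q, t}  (via <D> s)
FIRST(<S>) = {ε, p, q, t, v}  (via <F>)
FOLLOW(<S>) includes $ since <S> is the start symbol.
FOLLOW(<S>): <S> appears on no right-hand side. Thus FOLLOW(<S>) = {$}.
FOLLOW(<F>): in <S>→<F>, the suffix after <F> is empty, so FOLLOW(<F>) ⊇ FOLLOW(<S>) = {$}. Thus FOLLOW(<F>) = {$}.
For <F> → ε: FIRST(ε) = {ε}, so it goes in M[<F>, t] for t ∈ {}; since ε ∈ FIRST, also for every t ∈ FOLLOW(<F>) = {$}.
For <F> → <D> s: FIRST(<D> s) = {p, q, t}, so it goes in M[<F>, t] for t ∈ {p, q, t}.
None of these place a production in M[<F>, s].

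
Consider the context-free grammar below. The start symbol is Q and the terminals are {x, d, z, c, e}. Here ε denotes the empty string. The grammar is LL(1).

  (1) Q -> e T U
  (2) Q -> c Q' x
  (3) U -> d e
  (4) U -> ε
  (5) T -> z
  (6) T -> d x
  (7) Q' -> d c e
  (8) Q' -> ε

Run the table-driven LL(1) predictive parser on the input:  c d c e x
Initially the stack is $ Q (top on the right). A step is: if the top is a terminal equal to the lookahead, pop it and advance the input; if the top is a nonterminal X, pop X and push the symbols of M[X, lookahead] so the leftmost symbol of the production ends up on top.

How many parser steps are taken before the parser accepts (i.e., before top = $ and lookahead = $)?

7

     Stack      Input        Action
  1  $ Q        c d c e x $  expand Q -> c Q' x
  2  $ x Q' c   c d c e x $  match c
  3  $ x Q'     d c e x $    expand Q' -> d c e
  4  $ x e c d  d c e x $    match d
  5  $ x e c    c e x $      match c
  6  $ x e      e x $        match e
  7  $ x        x $          match x
Accept reached after 7 steps.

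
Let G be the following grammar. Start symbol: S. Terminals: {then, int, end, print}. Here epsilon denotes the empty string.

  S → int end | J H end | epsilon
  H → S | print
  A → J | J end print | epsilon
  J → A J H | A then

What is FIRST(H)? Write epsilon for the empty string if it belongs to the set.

FIRST(S) = {epsilon, int, then}  (via J H end)
FIRST(H) = {epsilon, int, print, then}  (via S)
FIRST(A) = {epsilon, then}  (via J, J end print)
FIRST(J) = {then}  (via A J H, A then)

{epsilon, int, print, then}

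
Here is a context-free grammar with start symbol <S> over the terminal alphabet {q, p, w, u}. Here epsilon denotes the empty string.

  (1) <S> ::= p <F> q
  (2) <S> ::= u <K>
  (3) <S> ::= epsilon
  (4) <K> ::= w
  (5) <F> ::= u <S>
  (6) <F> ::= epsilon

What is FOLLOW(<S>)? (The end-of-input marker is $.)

FIRST(<S>) = {epsilon, p, u}
FIRST(<K>) = {w}
FIRST(<F>) = {epsilon, u}
FOLLOW(<S>) includes $ since <S> is the start symbol.
FOLLOW(<F>): in <S>::=p <F> q, <F> is followed by q with FIRST {q}. Thus FOLLOW(<F>) = {q}.
FOLLOW(<S>): in <F>::=u <S>, the suffix after <S> is empty, so FOLLOW(<S>) ⊇ FOLLOW(<F>) = {q}. Thus FOLLOW(<S>) = {$, q}.
FOLLOW(<K>): in <S>::=u <K>, the suffix after <K> is empty, so FOLLOW(<K>) ⊇ FOLLOW(<S>) = {$, q}. Thus FOLLOW(<K>) = {$, q}.

{$, q}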